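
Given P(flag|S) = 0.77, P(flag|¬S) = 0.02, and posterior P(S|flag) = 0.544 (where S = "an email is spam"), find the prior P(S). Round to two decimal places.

In odds form, posterior odds = prior odds × likelihood ratio, so prior odds = posterior odds ÷ LR.
Posterior odds = 0.544/(1−0.544) = 1.1930. LR = 0.77/0.02 = 38.5000.
Prior odds = 1.1930/38.5000 = 0.0310, so P(S) = 0.0310/(1+0.0310) ≈ 0.03.

P(S) = 0.03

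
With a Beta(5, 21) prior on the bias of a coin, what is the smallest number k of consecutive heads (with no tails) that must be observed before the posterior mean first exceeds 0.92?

After k heads and 0 tails the posterior is Beta(5+k, 21), with mean (5+k)/(5+21+k).
Set (5+k)/(26+k) > 0.92 and solve: k > (0.92·26 − 5)/(1 − 0.92) = 236.500.
The smallest integer exceeding 236.500 is 237.

k = 237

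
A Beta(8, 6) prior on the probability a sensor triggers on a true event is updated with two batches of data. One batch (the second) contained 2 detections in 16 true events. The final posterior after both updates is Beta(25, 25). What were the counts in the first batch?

Because Beta–binomial updating is additive in the counts, the combined data contributed (α_post−α_prior, β_post−β_prior) successes and failures.
Total across both batches: 25−8=17 detections, 25−6=19 misses.
Subtract the second batch: 17−2=15 detections and 19−14=5 misses.

15 detections and 5 misses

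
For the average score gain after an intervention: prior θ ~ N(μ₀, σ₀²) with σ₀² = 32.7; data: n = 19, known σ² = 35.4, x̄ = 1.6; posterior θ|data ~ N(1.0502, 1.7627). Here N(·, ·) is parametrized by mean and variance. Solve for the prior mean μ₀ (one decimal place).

μ₀ = -8.6

The posterior mean is a precision-weighted average: μ_n = (τ₀μ₀ + τ_data·x̄)/(τ₀+τ_data), with τ₀=1/σ₀² and τ_data=n/σ².
Here τ₀ = 1/32.7 = 0.030581 and τ_data = 19/35.4 = 0.536723, so τ_n = 0.567304.
Rearranging for μ₀: μ₀ = (μ_n·τ_n − τ_data·x̄)/τ₀ = (1.0502·0.567304 − 0.536723·1.6) / 0.030581 = -0.262974/0.030581 ≈ -8.6.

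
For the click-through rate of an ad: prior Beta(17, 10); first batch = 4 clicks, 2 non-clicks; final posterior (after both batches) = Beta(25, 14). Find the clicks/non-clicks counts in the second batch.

4 clicks and 2 non-clicks

Because Beta–binomial updating is additive in the counts, the combined data contributed (α_post−α_prior, β_post−β_prior) successes and failures.
Total across both batches: 25−17=8 clicks, 14−10=4 non-clicks.
Subtract the first batch: 8−4=4 clicks and 4−2=2 non-clicks.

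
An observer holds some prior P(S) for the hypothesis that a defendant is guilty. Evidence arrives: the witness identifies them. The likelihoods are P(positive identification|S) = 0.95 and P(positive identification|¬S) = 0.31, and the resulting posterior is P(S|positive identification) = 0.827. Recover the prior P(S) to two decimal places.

P(S) = 0.61

In odds form, posterior odds = prior odds × likelihood ratio, so prior odds = posterior odds ÷ LR.
Posterior odds = 0.827/(1−0.827) = 4.7803. LR = 0.95/0.31 = 3.0645.
Prior odds = 4.7803/3.0645 = 1.5599, so P(S) = 1.5599/(1+1.5599) ≈ 0.61.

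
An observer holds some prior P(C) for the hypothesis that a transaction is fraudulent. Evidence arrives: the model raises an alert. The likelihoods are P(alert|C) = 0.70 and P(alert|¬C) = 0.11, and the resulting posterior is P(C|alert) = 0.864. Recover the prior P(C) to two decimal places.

P(C) = 0.50

Bayes' rule in odds form gives O(C|E) = O(C)·[P(E|C)/P(E|¬C)], hence O(C) = O(C|E)/LR.
Posterior odds = 0.864/(1−0.864) = 6.3529. LR = 0.70/0.11 = 6.3636.
Prior odds = 6.3529/6.3636 = 0.9983, so P(C) = 0.9983/(1+0.9983) ≈ 0.50.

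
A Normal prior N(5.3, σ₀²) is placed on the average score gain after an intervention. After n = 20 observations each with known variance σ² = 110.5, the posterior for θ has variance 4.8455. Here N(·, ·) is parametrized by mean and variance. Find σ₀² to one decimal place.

σ₀² = 39.4

Posterior precision equals prior precision plus data precision: 1/σ_n² = 1/σ₀² + n/σ².
So 1/σ₀² = 1/4.8455 − 20/110.5 = 0.206377 − 0.180995 = 0.025382.
Hence σ₀² = 1/0.025382 ≈ 39.4.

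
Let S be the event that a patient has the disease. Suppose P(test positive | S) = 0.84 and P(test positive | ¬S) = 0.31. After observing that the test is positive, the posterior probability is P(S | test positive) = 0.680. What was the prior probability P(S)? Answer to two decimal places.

P(S) = 0.44

In odds form, posterior odds = prior odds × likelihood ratio, so prior odds = posterior odds ÷ LR.
Posterior odds = 0.680/(1−0.680) = 2.1250. LR = 0.84/0.31 = 2.7097.
Prior odds = 2.1250/2.7097 = 0.7842, so P(S) = 0.7842/(1+0.7842) ≈ 0.44.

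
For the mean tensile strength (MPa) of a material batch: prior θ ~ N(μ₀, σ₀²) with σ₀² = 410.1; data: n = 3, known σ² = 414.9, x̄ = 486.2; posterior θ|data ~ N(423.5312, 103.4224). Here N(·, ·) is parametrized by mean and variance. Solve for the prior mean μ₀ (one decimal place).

μ₀ = 237.7

The posterior mean is a precision-weighted average: μ_n = (τ₀μ₀ + τ_data·x̄)/(τ₀+τ_data), with τ₀=1/σ₀² and τ_data=n/σ².
Here τ₀ = 1/410.1 = 0.002438 and τ_data = 3/414.9 = 0.007231, so τ_n = 0.009669.
Rearranging for μ₀: μ₀ = (μ_n·τ_n − τ_data·x̄)/τ₀ = (423.5312·0.009669 − 0.007231·486.2) / 0.002438 = 0.579411/0.002438 ≈ 237.7.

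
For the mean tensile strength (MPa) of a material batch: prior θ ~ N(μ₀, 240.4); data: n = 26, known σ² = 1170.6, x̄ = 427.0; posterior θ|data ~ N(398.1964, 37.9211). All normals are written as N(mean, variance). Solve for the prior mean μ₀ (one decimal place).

The posterior mean is a precision-weighted average: μ_n = (τ₀μ₀ + τ_data·x̄)/(τ₀+τ_data), with τ₀=1/σ₀² and τ_data=n/σ².
Here τ₀ = 1/240.4 = 0.004160 and τ_data = 26/1170.6 = 0.022211, so τ_n = 0.026371.
Rearranging for μ₀: μ₀ = (μ_n·τ_n − τ_data·x̄)/τ₀ = (398.1964·0.026371 − 0.022211·427.0) / 0.004160 = 1.016740/0.004160 ≈ 244.4.

μ₀ = 244.4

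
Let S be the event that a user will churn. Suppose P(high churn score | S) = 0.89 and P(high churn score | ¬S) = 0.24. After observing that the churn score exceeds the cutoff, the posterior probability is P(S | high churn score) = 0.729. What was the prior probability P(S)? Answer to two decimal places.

P(S) = 0.42

Bayes' rule in odds form gives O(S|E) = O(S)·[P(E|S)/P(E|¬S)], hence O(S) = O(S|E)/LR.
Posterior odds = 0.729/(1−0.729) = 2.6900. LR = 0.89/0.24 = 3.7083.
Prior odds = 2.6900/3.7083 = 0.7254, so P(S) = 0.7254/(1+0.7254) ≈ 0.42.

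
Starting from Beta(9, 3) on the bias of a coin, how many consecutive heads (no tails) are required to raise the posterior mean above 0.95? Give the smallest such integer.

k = 49

After k heads and 0 tails the posterior is Beta(9+k, 3), with mean (9+k)/(9+3+k).
Set (9+k)/(12+k) > 0.95 and solve: k > (0.95·12 − 9)/(1 − 0.95) = 48.000.
The smallest integer exceeding 48.000 is 49, and checking k=49: (58)/(61) = 0.9508 > 0.95.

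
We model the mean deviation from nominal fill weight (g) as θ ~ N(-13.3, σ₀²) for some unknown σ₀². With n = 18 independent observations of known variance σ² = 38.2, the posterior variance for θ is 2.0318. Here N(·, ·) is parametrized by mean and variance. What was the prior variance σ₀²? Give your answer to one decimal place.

For the Normal–Normal model with known σ², precisions add: τ_n = τ₀ + n/σ².
So 1/σ₀² = 1/2.0318 − 18/38.2 = 0.492174 − 0.471204 = 0.020970.
Hence σ₀² = 1/0.020970 ≈ 47.7.

σ₀² = 47.7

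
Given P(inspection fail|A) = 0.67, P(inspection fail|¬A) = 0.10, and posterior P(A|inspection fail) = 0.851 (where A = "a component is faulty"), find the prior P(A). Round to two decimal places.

Bayes' rule in odds form gives O(A|E) = O(A)·[P(E|A)/P(E|¬A)], hence O(A) = O(A|E)/LR.
Posterior odds = 0.851/(1−0.851) = 5.7114. LR = 0.67/0.10 = 6.7000.
Prior odds = 5.7114/6.7000 = 0.8524, so P(A) = 0.8524/(1+0.8524) ≈ 0.46.

P(A) = 0.46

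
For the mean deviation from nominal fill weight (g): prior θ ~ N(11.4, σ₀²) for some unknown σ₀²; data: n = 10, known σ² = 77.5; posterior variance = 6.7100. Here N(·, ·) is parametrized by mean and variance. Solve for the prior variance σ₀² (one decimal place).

σ₀² = 50.0

Posterior precision equals prior precision plus data precision: 1/σ_n² = 1/σ₀² + n/σ².
So 1/σ₀² = 1/6.7100 − 10/77.5 = 0.149031 − 0.129032 = 0.019999.
Hence σ₀² = 1/0.019999 ≈ 50.0.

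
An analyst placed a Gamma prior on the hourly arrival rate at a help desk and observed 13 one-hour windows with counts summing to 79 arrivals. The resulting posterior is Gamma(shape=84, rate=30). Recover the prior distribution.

Gamma(shape=5, rate=17)

A Gamma(α, β) prior (rate parametrization) on a Poisson rate with n observations summing to S gives posterior Gamma(α+S, β+n).
So α = 84 − 79 = 5 and β = 30 − 13 = 17.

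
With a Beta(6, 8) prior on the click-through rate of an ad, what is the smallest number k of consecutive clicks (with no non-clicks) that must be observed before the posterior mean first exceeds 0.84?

k = 37

After k clicks and 0 non-clicks the posterior is Beta(6+k, 8), with mean (6+k)/(6+8+k).
Set (6+k)/(14+k) > 0.84 and solve: k > (0.84·14 − 6)/(1 − 0.84) = 36.000.
The smallest integer exceeding 36.000 is 37.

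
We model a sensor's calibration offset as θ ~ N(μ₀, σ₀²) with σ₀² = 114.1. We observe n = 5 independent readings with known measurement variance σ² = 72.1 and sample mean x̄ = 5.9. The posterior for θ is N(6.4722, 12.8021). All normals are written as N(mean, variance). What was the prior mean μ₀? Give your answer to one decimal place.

μ₀ = 11.0

With known observation variance, the Normal–Normal posterior has precision τ_n = τ₀ + n/σ² and mean μ_n = (τ₀μ₀ + (n/σ²)x̄)/τ_n.
Here τ₀ = 1/114.1 = 0.008764 and τ_data = 5/72.1 = 0.069348, so τ_n = 0.078112.
Rearranging for μ₀: μ₀ = (μ_n·τ_n − τ_data·x̄)/τ₀ = (6.4722·0.078112 − 0.069348·5.9) / 0.008764 = 0.096403/0.008764 ≈ 11.0.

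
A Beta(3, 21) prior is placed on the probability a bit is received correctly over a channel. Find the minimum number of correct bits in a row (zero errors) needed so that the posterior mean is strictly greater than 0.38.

After k correct bits and 0 errors the posterior is Beta(3+k, 21), with mean (3+k)/(3+21+k).
Set (3+k)/(24+k) > 0.38 and solve: k > (0.38·24 − 3)/(1 − 0.38) = 9.871.
The smallest integer exceeding 9.871 is 10.

k = 10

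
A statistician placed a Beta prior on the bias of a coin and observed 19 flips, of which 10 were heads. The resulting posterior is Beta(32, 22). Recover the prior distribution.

A Beta(a, b) prior with s successes and f failures in binomial data gives a Beta(a+s, b+f) posterior.
So a = 32 − 10 = 22 and b = 22 − 9 = 13.

Beta(22, 13)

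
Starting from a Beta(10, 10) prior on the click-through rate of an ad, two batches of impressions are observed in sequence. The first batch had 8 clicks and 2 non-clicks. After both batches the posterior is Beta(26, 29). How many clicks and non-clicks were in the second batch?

Sequential conjugate updates are equivalent to a single update on the pooled data, so total successes = posterior α − prior α and total failures = posterior β − prior β.
Total across both batches: 26−10=16 clicks, 29−10=19 non-clicks.
Subtract the first batch: 16−8=8 clicks and 19−2=17 non-clicks.

8 clicks and 17 non-clicks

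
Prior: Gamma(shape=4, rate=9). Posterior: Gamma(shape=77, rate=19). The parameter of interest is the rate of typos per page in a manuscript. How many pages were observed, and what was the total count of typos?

n = 10 pages with total 73 typos

A Gamma(α, β) prior (rate parametrization) on a Poisson rate with n observations summing to S gives posterior Gamma(α+S, β+n).
Matching: Σxᵢ = 77 − 4 = 73 and n = 19 − 9 = 10.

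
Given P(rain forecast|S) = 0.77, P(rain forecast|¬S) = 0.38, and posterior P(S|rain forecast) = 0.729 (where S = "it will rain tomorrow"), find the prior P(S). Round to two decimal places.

In odds form, posterior odds = prior odds × likelihood ratio, so prior odds = posterior odds ÷ LR.
Posterior odds = 0.729/(1−0.729) = 2.6900. LR = 0.77/0.38 = 2.0263.
Prior odds = 2.6900/2.0263 = 1.3275, so P(S) = 1.3275/(1+1.3275) ≈ 0.57.

P(S) = 0.57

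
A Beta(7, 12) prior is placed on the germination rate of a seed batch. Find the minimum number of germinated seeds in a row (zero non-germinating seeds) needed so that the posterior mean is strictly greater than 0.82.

k = 48

After k germinated seeds and 0 non-germinating seeds the posterior is Beta(7+k, 12), with mean (7+k)/(7+12+k).
Set (7+k)/(19+k) > 0.82 and solve: k > (0.82·19 − 7)/(1 − 0.82) = 47.667.
The smallest integer exceeding 47.667 is 48.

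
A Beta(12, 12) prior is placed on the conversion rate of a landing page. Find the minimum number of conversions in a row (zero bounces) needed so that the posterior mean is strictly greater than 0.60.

k = 7

After k conversions and 0 bounces the posterior is Beta(12+k, 12), with mean (12+k)/(12+12+k).
Set (12+k)/(24+k) > 0.60 and solve: k > (0.60·24 − 12)/(1 − 0.60) = 6.000.
The smallest integer exceeding 6.000 is 7.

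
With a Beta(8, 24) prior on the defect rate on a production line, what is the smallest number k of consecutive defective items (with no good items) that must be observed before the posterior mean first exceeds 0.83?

After k defective items and 0 good items the posterior is Beta(8+k, 24), with mean (8+k)/(8+24+k).
Set (8+k)/(32+k) > 0.83 and solve: k > (0.83·32 − 8)/(1 − 0.83) = 109.176.
The smallest integer exceeding 109.176 is 110.

k = 110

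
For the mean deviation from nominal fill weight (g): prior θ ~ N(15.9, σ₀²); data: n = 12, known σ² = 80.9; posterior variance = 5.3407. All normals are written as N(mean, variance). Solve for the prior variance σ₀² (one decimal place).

Posterior precision equals prior precision plus data precision: 1/σ_n² = 1/σ₀² + n/σ².
So 1/σ₀² = 1/5.3407 − 12/80.9 = 0.187241 − 0.148331 = 0.038910.
Hence σ₀² = 1/0.038910 ≈ 25.7.

σ₀² = 25.7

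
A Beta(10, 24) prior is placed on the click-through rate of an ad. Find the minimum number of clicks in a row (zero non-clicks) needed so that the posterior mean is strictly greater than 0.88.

k = 167

After k clicks and 0 non-clicks the posterior is Beta(10+k, 24), with mean (10+k)/(10+24+k).
Set (10+k)/(34+k) > 0.88 and solve: k > (0.88·34 − 10)/(1 − 0.88) = 166.000.
The smallest integer exceeding 166.000 is 167.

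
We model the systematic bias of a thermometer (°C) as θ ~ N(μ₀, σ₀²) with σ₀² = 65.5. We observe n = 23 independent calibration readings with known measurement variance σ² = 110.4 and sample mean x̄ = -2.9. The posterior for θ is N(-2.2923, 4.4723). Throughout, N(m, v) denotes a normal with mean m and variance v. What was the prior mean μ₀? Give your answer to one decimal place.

The posterior mean is a precision-weighted average: μ_n = (τ₀μ₀ + τ_data·x̄)/(τ₀+τ_data), with τ₀=1/σ₀² and τ_data=n/σ².
Here τ₀ = 1/65.5 = 0.015267 and τ_data = 23/110.4 = 0.208333, so τ_n = 0.223600.
Rearranging for μ₀: μ₀ = (μ_n·τ_n − τ_data·x̄)/τ₀ = (-2.2923·0.223600 − 0.208333·-2.9) / 0.015267 = 0.091607/0.015267 ≈ 6.0.

μ₀ = 6.0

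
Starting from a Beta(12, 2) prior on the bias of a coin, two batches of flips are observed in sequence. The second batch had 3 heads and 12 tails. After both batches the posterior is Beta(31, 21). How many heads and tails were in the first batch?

Sequential conjugate updates are equivalent to a single update on the pooled data, so total successes = posterior α − prior α and total failures = posterior β − prior β.
Total across both batches: 31−12=19 heads, 21−2=19 tails.
Subtract the second batch: 19−3=16 heads and 19−12=7 tails.

16 heads and 7 tails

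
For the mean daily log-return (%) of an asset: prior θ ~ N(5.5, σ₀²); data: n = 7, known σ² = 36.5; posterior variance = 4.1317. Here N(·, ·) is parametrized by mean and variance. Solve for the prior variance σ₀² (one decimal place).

σ₀² = 19.9

For the Normal–Normal model with known σ², precisions add: τ_n = τ₀ + n/σ².
So 1/σ₀² = 1/4.1317 − 7/36.5 = 0.242031 − 0.191781 = 0.050250.
Hence σ₀² = 1/0.050250 ≈ 19.9.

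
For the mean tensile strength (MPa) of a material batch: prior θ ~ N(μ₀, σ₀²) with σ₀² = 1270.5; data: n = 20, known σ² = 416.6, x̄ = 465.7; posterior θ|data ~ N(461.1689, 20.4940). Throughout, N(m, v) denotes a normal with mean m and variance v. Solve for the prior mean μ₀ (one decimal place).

μ₀ = 184.8

With known observation variance, the Normal–Normal posterior has precision τ_n = τ₀ + n/σ² and mean μ_n = (τ₀μ₀ + (n/σ²)x̄)/τ_n.
Here τ₀ = 1/1270.5 = 0.000787 and τ_data = 20/416.6 = 0.048008, so τ_n = 0.048795.
Rearranging for μ₀: μ₀ = (μ_n·τ_n − τ_data·x̄)/τ₀ = (461.1689·0.048795 − 0.048008·465.7) / 0.000787 = 0.145411/0.000787 ≈ 184.8.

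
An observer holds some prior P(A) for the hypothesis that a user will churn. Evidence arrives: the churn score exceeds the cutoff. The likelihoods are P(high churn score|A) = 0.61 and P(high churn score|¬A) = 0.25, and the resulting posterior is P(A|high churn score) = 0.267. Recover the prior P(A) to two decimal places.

Bayes' rule in odds form gives O(A|E) = O(A)·[P(E|A)/P(E|¬A)], hence O(A) = O(A|E)/LR.
Posterior odds = 0.267/(1−0.267) = 0.3643. LR = 0.61/0.25 = 2.4400.
Prior odds = 0.3643/2.4400 = 0.1493, so P(A) = 0.1493/(1+0.1493) ≈ 0.13.

P(A) = 0.13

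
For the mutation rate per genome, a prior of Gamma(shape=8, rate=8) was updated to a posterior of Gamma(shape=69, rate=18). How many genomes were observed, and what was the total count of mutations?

n = 10 genomes with total 61 mutations

Gamma–Poisson conjugacy: posterior shape = α + Σxᵢ, posterior rate = β + n.
Matching: Σxᵢ = 69 − 8 = 61 and n = 18 − 8 = 10.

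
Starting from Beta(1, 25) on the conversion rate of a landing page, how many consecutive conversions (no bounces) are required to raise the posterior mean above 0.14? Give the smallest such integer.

k = 4

After k conversions and 0 bounces the posterior is Beta(1+k, 25), with mean (1+k)/(1+25+k).
Set (1+k)/(26+k) > 0.14 and solve: k > (0.14·26 − 1)/(1 − 0.14) = 3.070.
The smallest integer exceeding 3.070 is 4.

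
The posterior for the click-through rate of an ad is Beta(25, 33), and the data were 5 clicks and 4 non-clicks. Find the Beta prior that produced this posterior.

Beta(20, 29)

Beta is conjugate to the binomial likelihood: posterior = Beta(a+s, b+f).
Subtract the data counts: 25−5=20, 33−4=29.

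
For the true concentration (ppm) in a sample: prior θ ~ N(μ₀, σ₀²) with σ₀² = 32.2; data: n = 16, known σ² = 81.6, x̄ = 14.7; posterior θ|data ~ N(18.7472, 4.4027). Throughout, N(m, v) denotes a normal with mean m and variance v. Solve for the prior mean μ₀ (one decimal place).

With known observation variance, the Normal–Normal posterior has precision τ_n = τ₀ + n/σ² and mean μ_n = (τ₀μ₀ + (n/σ²)x̄)/τ_n.
Here τ₀ = 1/32.2 = 0.031056 and τ_data = 16/81.6 = 0.196078, so τ_n = 0.227134.
Rearranging for μ₀: μ₀ = (μ_n·τ_n − τ_data·x̄)/τ₀ = (18.7472·0.227134 − 0.196078·14.7) / 0.031056 = 1.375780/0.031056 ≈ 44.3.

μ₀ = 44.3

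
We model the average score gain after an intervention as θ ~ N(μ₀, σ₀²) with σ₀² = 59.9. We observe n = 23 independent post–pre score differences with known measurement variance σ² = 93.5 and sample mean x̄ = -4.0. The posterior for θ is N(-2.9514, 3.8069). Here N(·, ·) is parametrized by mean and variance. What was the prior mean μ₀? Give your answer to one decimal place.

μ₀ = 12.5

With known observation variance, the Normal–Normal posterior has precision τ_n = τ₀ + n/σ² and mean μ_n = (τ₀μ₀ + (n/σ²)x̄)/τ_n.
Here τ₀ = 1/59.9 = 0.016694 and τ_data = 23/93.5 = 0.245989, so τ_n = 0.262683.
Rearranging for μ₀: μ₀ = (μ_n·τ_n − τ_data·x̄)/τ₀ = (-2.9514·0.262683 − 0.245989·-4.0) / 0.016694 = 0.208673/0.016694 ≈ 12.5.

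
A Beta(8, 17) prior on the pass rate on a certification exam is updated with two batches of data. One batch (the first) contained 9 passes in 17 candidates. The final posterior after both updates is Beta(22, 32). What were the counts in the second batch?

Because Beta–binomial updating is additive in the counts, the combined data contributed (α_post−α_prior, β_post−β_prior) successes and failures.
Total across both batches: 22−8=14 passes, 32−17=15 failures.
Subtract the first batch: 14−9=5 passes and 15−8=7 failures.

5 passes and 7 failures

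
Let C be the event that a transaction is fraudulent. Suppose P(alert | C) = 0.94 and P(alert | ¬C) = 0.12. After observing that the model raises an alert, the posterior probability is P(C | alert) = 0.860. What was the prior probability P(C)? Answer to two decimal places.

P(C) = 0.44

In odds form, posterior odds = prior odds × likelihood ratio, so prior odds = posterior odds ÷ LR.
Posterior odds = 0.860/(1−0.860) = 6.1429. LR = 0.94/0.12 = 7.8333.
Prior odds = 6.1429/7.8333 = 0.7842, so P(C) = 0.7842/(1+0.7842) ≈ 0.44.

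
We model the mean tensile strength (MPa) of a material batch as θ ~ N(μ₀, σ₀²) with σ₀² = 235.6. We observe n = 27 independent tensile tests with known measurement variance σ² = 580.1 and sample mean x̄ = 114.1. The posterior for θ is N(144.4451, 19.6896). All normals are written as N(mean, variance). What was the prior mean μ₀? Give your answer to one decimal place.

μ₀ = 477.2

With known observation variance, the Normal–Normal posterior has precision τ_n = τ₀ + n/σ² and mean μ_n = (τ₀μ₀ + (n/σ²)x̄)/τ_n.
Here τ₀ = 1/235.6 = 0.004244 and τ_data = 27/580.1 = 0.046544, so τ_n = 0.050788.
Rearranging for μ₀: μ₀ = (μ_n·τ_n − τ_data·x̄)/τ₀ = (144.4451·0.050788 − 0.046544·114.1) / 0.004244 = 2.025407/0.004244 ≈ 477.2.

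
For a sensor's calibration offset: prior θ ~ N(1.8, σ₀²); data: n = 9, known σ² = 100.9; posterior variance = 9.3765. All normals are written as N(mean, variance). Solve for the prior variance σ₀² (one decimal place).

σ₀² = 57.3

Posterior precision equals prior precision plus data precision: 1/σ_n² = 1/σ₀² + n/σ².
So 1/σ₀² = 1/9.3765 − 9/100.9 = 0.106650 − 0.089197 = 0.017453.
Hence σ₀² = 1/0.017453 ≈ 57.3.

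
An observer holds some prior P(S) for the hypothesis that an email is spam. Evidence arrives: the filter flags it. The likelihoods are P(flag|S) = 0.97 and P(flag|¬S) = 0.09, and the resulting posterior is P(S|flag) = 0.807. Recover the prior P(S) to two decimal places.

P(S) = 0.28

Bayes' rule in odds form gives O(S|E) = O(S)·[P(E|S)/P(E|¬S)], hence O(S) = O(S|E)/LR.
Posterior odds = 0.807/(1−0.807) = 4.1813. LR = 0.97/0.09 = 10.7778.
Prior odds = 4.1813/10.7778 = 0.3880, so P(S) = 0.3880/(1+0.3880) ≈ 0.28.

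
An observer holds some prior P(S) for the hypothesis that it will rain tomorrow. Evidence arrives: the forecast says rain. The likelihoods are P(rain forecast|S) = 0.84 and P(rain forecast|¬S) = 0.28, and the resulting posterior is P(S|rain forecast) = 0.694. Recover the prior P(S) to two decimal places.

In odds form, posterior odds = prior odds × likelihood ratio, so prior odds = posterior odds ÷ LR.
Posterior odds = 0.694/(1−0.694) = 2.2680. LR = 0.84/0.28 = 3.0000.
Prior odds = 2.2680/3.0000 = 0.7560, so P(S) = 0.7560/(1+0.7560) ≈ 0.43.

P(S) = 0.43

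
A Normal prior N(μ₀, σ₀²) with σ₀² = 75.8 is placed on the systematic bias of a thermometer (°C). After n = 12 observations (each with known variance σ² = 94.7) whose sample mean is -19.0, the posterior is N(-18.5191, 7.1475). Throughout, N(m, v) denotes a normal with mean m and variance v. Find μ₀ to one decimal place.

The posterior mean is a precision-weighted average: μ_n = (τ₀μ₀ + τ_data·x̄)/(τ₀+τ_data), with τ₀=1/σ₀² and τ_data=n/σ².
Here τ₀ = 1/75.8 = 0.013193 and τ_data = 12/94.7 = 0.126716, so τ_n = 0.139909.
Rearranging for μ₀: μ₀ = (μ_n·τ_n − τ_data·x̄)/τ₀ = (-18.5191·0.139909 − 0.126716·-19.0) / 0.013193 = -0.183385/0.013193 ≈ -13.9.

μ₀ = -13.9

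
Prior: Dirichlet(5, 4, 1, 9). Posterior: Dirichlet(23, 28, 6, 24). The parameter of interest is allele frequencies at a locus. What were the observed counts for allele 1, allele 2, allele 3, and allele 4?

For a Dirichlet(α) prior with multinomial counts c, the posterior is Dirichlet(α + c) componentwise.
Counts are posterior − prior componentwise: 23−5=18, 28−4=24, 6−1=5, 24−9=15.

counts (18, 24, 5, 15)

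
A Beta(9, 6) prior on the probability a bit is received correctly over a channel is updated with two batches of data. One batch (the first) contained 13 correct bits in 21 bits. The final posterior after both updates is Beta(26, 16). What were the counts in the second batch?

Because Beta–binomial updating is additive in the counts, the combined data contributed (α_post−α_prior, β_post−β_prior) successes and failures.
Total across both batches: 26−9=17 correct bits, 16−6=10 errors.
Subtract the first batch: 17−13=4 correct bits and 10−8=2 errors.

4 correct bits and 2 errors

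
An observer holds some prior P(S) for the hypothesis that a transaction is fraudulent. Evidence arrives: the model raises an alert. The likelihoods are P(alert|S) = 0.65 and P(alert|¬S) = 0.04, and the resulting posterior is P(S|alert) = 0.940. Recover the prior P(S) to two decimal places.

P(S) = 0.49

In odds form, posterior odds = prior odds × likelihood ratio, so prior odds = posterior odds ÷ LR.
Posterior odds = 0.940/(1−0.940) = 15.6667. LR = 0.65/0.04 = 16.2500.
Prior odds = 15.6667/16.2500 = 0.9641, so P(S) = 0.9641/(1+0.9641) ≈ 0.49.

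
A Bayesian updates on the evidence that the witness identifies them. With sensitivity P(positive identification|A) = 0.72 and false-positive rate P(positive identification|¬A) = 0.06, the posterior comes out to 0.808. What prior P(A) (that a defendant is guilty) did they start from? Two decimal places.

Bayes' rule in odds form gives O(A|E) = O(A)·[P(E|A)/P(E|¬A)], hence O(A) = O(A|E)/LR.
Posterior odds = 0.808/(1−0.808) = 4.2083. LR = 0.72/0.06 = 12.0000.
Prior odds = 4.2083/12.0000 = 0.3507, so P(A) = 0.3507/(1+0.3507) ≈ 0.26.

P(A) = 0.26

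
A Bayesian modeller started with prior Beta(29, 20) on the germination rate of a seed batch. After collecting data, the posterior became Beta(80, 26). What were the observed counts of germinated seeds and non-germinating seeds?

Beta is conjugate to the binomial likelihood: posterior = Beta(α+s, β+f).
Match parameters: s=80−29=51, f=26−20=6.

51 germinated seeds and 6 non-germinating seeds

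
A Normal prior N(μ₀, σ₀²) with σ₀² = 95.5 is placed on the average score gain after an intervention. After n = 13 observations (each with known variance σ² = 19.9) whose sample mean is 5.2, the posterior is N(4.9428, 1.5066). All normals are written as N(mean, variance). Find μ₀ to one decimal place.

The posterior mean is a precision-weighted average: μ_n = (τ₀μ₀ + τ_data·x̄)/(τ₀+τ_data), with τ₀=1/σ₀² and τ_data=n/σ².
Here τ₀ = 1/95.5 = 0.010471 and τ_data = 13/19.9 = 0.653266, so τ_n = 0.663737.
Rearranging for μ₀: μ₀ = (μ_n·τ_n − τ_data·x̄)/τ₀ = (4.9428·0.663737 − 0.653266·5.2) / 0.010471 = -0.116264/0.010471 ≈ -11.1.

μ₀ = -11.1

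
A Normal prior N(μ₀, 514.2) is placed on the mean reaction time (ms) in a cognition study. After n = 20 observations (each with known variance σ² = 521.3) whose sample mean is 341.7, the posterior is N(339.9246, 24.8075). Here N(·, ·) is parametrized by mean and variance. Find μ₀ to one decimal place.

The posterior mean is a precision-weighted average: μ_n = (τ₀μ₀ + τ_data·x̄)/(τ₀+τ_data), with τ₀=1/σ₀² and τ_data=n/σ².
Here τ₀ = 1/514.2 = 0.001945 and τ_data = 20/521.3 = 0.038366, so τ_n = 0.040311.
Rearranging for μ₀: μ₀ = (μ_n·τ_n − τ_data·x̄)/τ₀ = (339.9246·0.040311 − 0.038366·341.7) / 0.001945 = 0.593038/0.001945 ≈ 304.9.

μ₀ = 304.9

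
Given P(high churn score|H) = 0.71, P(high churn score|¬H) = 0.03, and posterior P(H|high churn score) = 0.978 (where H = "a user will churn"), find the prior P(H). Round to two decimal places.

In odds form, posterior odds = prior odds × likelihood ratio, so prior odds = posterior odds ÷ LR.
Posterior odds = 0.978/(1−0.978) = 44.4545. LR = 0.71/0.03 = 23.6667.
Prior odds = 44.4545/23.6667 = 1.8784, so P(H) = 1.8784/(1+1.8784) ≈ 0.65.

P(H) = 0.65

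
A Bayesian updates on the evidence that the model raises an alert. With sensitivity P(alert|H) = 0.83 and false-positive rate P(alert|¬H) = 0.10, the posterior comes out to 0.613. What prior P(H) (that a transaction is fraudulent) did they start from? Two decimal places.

P(H) = 0.16

In odds form, posterior odds = prior odds × likelihood ratio, so prior odds = posterior odds ÷ LR.
Posterior odds = 0.613/(1−0.613) = 1.5840. LR = 0.83/0.10 = 8.3000.
Prior odds = 1.5840/8.3000 = 0.1908, so P(H) = 0.1908/(1+0.1908) ≈ 0.16.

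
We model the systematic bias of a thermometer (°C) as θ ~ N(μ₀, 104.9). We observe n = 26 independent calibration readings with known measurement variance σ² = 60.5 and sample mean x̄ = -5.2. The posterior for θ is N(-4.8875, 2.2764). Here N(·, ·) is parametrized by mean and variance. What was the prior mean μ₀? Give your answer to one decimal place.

μ₀ = 9.2

With known observation variance, the Normal–Normal posterior has precision τ_n = τ₀ + n/σ² and mean μ_n = (τ₀μ₀ + (n/σ²)x̄)/τ_n.
Here τ₀ = 1/104.9 = 0.009533 and τ_data = 26/60.5 = 0.429752, so τ_n = 0.439285.
Rearranging for μ₀: μ₀ = (μ_n·τ_n − τ_data·x̄)/τ₀ = (-4.8875·0.439285 − 0.429752·-5.2) / 0.009533 = 0.087705/0.009533 ≈ 9.2.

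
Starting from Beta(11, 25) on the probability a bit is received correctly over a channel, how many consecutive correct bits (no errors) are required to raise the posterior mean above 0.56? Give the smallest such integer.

k = 21

After k correct bits and 0 errors the posterior is Beta(11+k, 25), with mean (11+k)/(11+25+k).
Set (11+k)/(36+k) > 0.56 and solve: k > (0.56·36 − 11)/(1 − 0.56) = 20.818.
The smallest integer exceeding 20.818 is 21.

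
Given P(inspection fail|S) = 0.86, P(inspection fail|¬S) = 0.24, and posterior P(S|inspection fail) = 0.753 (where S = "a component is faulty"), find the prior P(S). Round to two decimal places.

P(S) = 0.46

In odds form, posterior odds = prior odds × likelihood ratio, so prior odds = posterior odds ÷ LR.
Posterior odds = 0.753/(1−0.753) = 3.0486. LR = 0.86/0.24 = 3.5833.
Prior odds = 3.0486/3.5833 = 0.8508, so P(S) = 0.8508/(1+0.8508) ≈ 0.46.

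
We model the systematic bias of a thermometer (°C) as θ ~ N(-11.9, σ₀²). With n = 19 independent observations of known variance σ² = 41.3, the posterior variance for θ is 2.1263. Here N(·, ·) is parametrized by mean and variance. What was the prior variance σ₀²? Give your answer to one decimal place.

For the Normal–Normal model with known σ², precisions add: τ_n = τ₀ + n/σ².
So 1/σ₀² = 1/2.1263 − 19/41.3 = 0.470301 − 0.460048 = 0.010253.
Hence σ₀² = 1/0.010253 ≈ 97.5.

σ₀² = 97.5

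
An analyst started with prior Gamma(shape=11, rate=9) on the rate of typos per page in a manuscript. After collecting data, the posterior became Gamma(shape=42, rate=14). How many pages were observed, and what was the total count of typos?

n = 5 pages with total 31 typos

Gamma–Poisson conjugacy: posterior shape = α + Σxᵢ, posterior rate = β + n.
Matching: Σxᵢ = 42 − 11 = 31 and n = 14 − 9 = 5.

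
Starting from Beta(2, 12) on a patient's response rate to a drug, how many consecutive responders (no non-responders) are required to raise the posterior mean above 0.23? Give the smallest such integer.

k = 2

After k responders and 0 non-responders the posterior is Beta(2+k, 12), with mean (2+k)/(2+12+k).
Set (2+k)/(14+k) > 0.23 and solve: k > (0.23·14 − 2)/(1 − 0.23) = 1.584.
The smallest integer exceeding 1.584 is 2.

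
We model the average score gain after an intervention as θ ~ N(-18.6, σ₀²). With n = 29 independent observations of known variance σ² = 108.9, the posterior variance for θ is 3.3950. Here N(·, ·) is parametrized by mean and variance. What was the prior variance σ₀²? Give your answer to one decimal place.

σ₀² = 35.4

For the Normal–Normal model with known σ², precisions add: τ_n = τ₀ + n/σ².
So 1/σ₀² = 1/3.3950 − 29/108.9 = 0.294551 − 0.266299 = 0.028252.
Hence σ₀² = 1/0.028252 ≈ 35.4.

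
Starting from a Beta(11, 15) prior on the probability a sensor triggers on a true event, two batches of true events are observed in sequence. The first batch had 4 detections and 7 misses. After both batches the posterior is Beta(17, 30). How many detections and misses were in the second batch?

2 detections and 8 misses

Because Beta–binomial updating is additive in the counts, the combined data contributed (α_post−α_prior, β_post−β_prior) successes and failures.
Total across both batches: 17−11=6 detections, 30−15=15 misses.
Subtract the first batch: 6−4=2 detections and 15−7=8 misses.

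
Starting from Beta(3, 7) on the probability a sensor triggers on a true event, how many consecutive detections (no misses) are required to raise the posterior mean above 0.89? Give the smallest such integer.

After k detections and 0 misses the posterior is Beta(3+k, 7), with mean (3+k)/(3+7+k).
Set (3+k)/(10+k) > 0.89 and solve: k > (0.89·10 − 3)/(1 − 0.89) = 53.636.
The smallest integer exceeding 53.636 is 54, and checking k=54: (57)/(64) = 0.8906 > 0.89.

k = 54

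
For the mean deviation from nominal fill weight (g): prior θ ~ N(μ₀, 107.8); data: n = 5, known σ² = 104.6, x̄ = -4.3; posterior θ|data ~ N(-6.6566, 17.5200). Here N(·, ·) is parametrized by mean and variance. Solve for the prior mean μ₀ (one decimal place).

μ₀ = -18.8

The posterior mean is a precision-weighted average: μ_n = (τ₀μ₀ + τ_data·x̄)/(τ₀+τ_data), with τ₀=1/σ₀² and τ_data=n/σ².
Here τ₀ = 1/107.8 = 0.009276 and τ_data = 5/104.6 = 0.047801, so τ_n = 0.057077.
Rearranging for μ₀: μ₀ = (μ_n·τ_n − τ_data·x̄)/τ₀ = (-6.6566·0.057077 − 0.047801·-4.3) / 0.009276 = -0.174394/0.009276 ≈ -18.8.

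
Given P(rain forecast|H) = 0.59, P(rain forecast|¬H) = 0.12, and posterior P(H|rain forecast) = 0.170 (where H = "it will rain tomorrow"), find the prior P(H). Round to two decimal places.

P(H) = 0.04

Bayes' rule in odds form gives O(H|E) = O(H)·[P(E|H)/P(E|¬H)], hence O(H) = O(H|E)/LR.
Posterior odds = 0.170/(1−0.170) = 0.2048. LR = 0.59/0.12 = 4.9167.
Prior odds = 0.2048/4.9167 = 0.0417, so P(H) = 0.0417/(1+0.0417) ≈ 0.04.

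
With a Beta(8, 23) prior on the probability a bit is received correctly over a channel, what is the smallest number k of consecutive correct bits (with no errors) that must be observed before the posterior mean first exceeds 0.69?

After k correct bits and 0 errors the posterior is Beta(8+k, 23), with mean (8+k)/(8+23+k).
Set (8+k)/(31+k) > 0.69 and solve: k > (0.69·31 − 8)/(1 − 0.69) = 43.194.
The smallest integer exceeding 43.194 is 44, and checking k=44: (52)/(75) = 0.6933 > 0.69.

k = 44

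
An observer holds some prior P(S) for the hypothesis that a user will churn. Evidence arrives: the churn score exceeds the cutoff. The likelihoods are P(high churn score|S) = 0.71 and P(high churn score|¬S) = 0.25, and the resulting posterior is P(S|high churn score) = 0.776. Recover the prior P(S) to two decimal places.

P(S) = 0.55

Bayes' rule in odds form gives O(S|E) = O(S)·[P(E|S)/P(E|¬S)], hence O(S) = O(S|E)/LR.
Posterior odds = 0.776/(1−0.776) = 3.4643. LR = 0.71/0.25 = 2.8400.
Prior odds = 3.4643/2.8400 = 1.2198, so P(S) = 1.2198/(1+1.2198) ≈ 0.55.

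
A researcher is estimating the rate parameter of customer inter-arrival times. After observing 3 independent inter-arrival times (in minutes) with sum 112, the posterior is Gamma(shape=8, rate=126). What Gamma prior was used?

For an exponential likelihood with a Gamma(α, β) prior on the rate, n observations with total T give posterior Gamma(α+n, β+T).
So α = 8 − 3 = 5 and β = 126 − 112 = 14.

Gamma(shape=5, rate=14)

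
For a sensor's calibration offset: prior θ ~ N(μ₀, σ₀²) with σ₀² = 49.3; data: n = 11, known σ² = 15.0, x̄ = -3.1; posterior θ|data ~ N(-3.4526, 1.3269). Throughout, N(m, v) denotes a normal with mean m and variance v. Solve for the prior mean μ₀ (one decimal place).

The posterior mean is a precision-weighted average: μ_n = (τ₀μ₀ + τ_data·x̄)/(τ₀+τ_data), with τ₀=1/σ₀² and τ_data=n/σ².
Here τ₀ = 1/49.3 = 0.020284 and τ_data = 11/15.0 = 0.733333, so τ_n = 0.753617.
Rearranging for μ₀: μ₀ = (μ_n·τ_n − τ_data·x̄)/τ₀ = (-3.4526·0.753617 − 0.733333·-3.1) / 0.020284 = -0.328606/0.020284 ≈ -16.2.

μ₀ = -16.2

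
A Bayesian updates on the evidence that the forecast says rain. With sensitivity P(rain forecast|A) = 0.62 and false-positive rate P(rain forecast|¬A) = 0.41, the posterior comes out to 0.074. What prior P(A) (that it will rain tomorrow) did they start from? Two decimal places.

Bayes' rule in odds form gives O(A|E) = O(A)·[P(E|A)/P(E|¬A)], hence O(A) = O(A|E)/LR.
Posterior odds = 0.074/(1−0.074) = 0.0799. LR = 0.62/0.41 = 1.5122.
Prior odds = 0.0799/1.5122 = 0.0528, so P(A) = 0.0528/(1+0.0528) ≈ 0.05.

P(A) = 0.05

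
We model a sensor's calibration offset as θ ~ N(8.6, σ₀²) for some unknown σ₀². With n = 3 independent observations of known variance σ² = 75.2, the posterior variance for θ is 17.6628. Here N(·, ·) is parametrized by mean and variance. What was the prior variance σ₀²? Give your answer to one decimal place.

σ₀² = 59.8

For the Normal–Normal model with known σ², precisions add: τ_n = τ₀ + n/σ².
So 1/σ₀² = 1/17.6628 − 3/75.2 = 0.056616 − 0.039894 = 0.016722.
Hence σ₀² = 1/0.016722 ≈ 59.8.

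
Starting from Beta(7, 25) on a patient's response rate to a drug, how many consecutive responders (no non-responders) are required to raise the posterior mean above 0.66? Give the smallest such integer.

After k responders and 0 non-responders the posterior is Beta(7+k, 25), with mean (7+k)/(7+25+k).
Set (7+k)/(32+k) > 0.66 and solve: k > (0.66·32 − 7)/(1 − 0.66) = 41.529.
The smallest integer exceeding 41.529 is 42.

k = 42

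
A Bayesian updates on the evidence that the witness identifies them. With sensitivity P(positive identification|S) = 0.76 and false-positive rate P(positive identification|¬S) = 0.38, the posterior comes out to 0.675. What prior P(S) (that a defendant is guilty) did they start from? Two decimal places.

P(S) = 0.51

In odds form, posterior odds = prior odds × likelihood ratio, so prior odds = posterior odds ÷ LR.
Posterior odds = 0.675/(1−0.675) = 2.0769. LR = 0.76/0.38 = 2.0000.
Prior odds = 2.0769/2.0000 = 1.0385, so P(S) = 1.0385/(1+1.0385) ≈ 0.51.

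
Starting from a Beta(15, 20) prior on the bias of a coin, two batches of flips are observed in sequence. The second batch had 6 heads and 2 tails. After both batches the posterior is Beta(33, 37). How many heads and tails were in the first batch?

Sequential conjugate updates are equivalent to a single update on the pooled data, so total successes = posterior α − prior α and total failures = posterior β − prior β.
Total across both batches: 33−15=18 heads, 37−20=17 tails.
Subtract the second batch: 18−6=12 heads and 17−2=15 tails.

12 heads and 15 tails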